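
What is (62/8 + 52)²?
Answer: 57121/16 ≈ 3570.1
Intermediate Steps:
(62/8 + 52)² = (62*(⅛) + 52)² = (31/4 + 52)² = (239/4)² = 57121/16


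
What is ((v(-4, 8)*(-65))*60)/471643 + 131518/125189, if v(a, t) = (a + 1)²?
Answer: 57635410174/59044515527 ≈ 0.97614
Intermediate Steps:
v(a, t) = (1 + a)²
((v(-4, 8)*(-65))*60)/471643 + 131518/125189 = (((1 - 4)²*(-65))*60)/471643 + 131518/125189 = (((-3)²*(-65))*60)*(1/471643) + 131518*(1/125189) = ((9*(-65))*60)*(1/471643) + 131518/125189 = -585*60*(1/471643) + 131518/125189 = -35100*1/471643 + 131518/125189 = -35100/471643 + 131518/125189 = 57635410174/59044515527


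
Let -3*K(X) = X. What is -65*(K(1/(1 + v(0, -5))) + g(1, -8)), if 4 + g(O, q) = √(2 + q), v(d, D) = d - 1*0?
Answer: 845/3 - 65*I*√6 ≈ 281.67 - 159.22*I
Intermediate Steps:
v(d, D) = d (v(d, D) = d + 0 = d)
g(O, q) = -4 + √(2 + q)
K(X) = -X/3
-65*(K(1/(1 + v(0, -5))) + g(1, -8)) = -65*(-1/(3*(1 + 0)) + (-4 + √(2 - 8))) = -65*(-⅓/1 + (-4 + √(-6))) = -65*(-⅓*1 + (-4 + I*√6)) = -65*(-⅓ + (-4 + I*√6)) = -65*(-13/3 + I*√6) = 845/3 - 65*I*√6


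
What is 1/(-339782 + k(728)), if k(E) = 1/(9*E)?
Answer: -6552/2226251663 ≈ -2.9431e-6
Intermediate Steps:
k(E) = 1/(9*E)
1/(-339782 + k(728)) = 1/(-339782 + (1/9)/728) = 1/(-339782 + (1/9)*(1/728)) = 1/(-339782 + 1/6552) = 1/(-2226251663/6552) = -6552/2226251663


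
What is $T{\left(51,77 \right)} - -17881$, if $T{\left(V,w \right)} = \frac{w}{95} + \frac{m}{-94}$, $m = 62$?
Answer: $\frac{79839339}{4465} \approx 17881.0$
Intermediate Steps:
$T{\left(V,w \right)} = - \frac{31}{47} + \frac{w}{95}$ ($T{\left(V,w \right)} = \frac{w}{95} + \frac{62}{-94} = w \frac{1}{95} + 62 \left(- \frac{1}{94}\right) = \frac{w}{95} - \frac{31}{47} = - \frac{31}{47} + \frac{w}{95}$)
$T{\left(51,77 \right)} - -17881 = \left(- \frac{31}{47} + \frac{1}{95} \cdot 77\right) - -17881 = \left(- \frac{31}{47} + \frac{77}{95}\right) + 17881 = \frac{674}{4465} + 17881 = \frac{79839339}{4465}$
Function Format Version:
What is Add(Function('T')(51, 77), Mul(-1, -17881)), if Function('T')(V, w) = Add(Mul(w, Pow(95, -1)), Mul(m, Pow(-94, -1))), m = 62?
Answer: Rational(79839339, 4465) ≈ 17881.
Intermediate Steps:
Function('T')(V, w) = Add(Rational(-31, 47), Mul(Rational(1, 95), w)) (Function('T')(V, w) = Add(Mul(w, Pow(95, -1)), Mul(62, Pow(-94, -1))) = Add(Mul(w, Rational(1, 95)), Mul(62, Rational(-1, 94))) = Add(Mul(Rational(1, 95), w), Rational(-31, 47)) = Add(Rational(-31, 47), Mul(Rational(1, 95), w)))
Add(Function('T')(51, 77), Mul(-1, -17881)) = Add(Add(Rational(-31, 47), Mul(Rational(1, 95), 77)), Mul(-1, -17881)) = Add(Add(Rational(-31, 47), Rational(77, 95)), 17881) = Add(Rational(674, 4465), 17881) = Rational(79839339, 4465)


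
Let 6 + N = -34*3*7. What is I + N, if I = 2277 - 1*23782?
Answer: -22225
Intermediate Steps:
N = -720 (N = -6 - 34*3*7 = -6 - 102*7 = -6 - 714 = -720)
I = -21505 (I = 2277 - 23782 = -21505)
I + N = -21505 - 720 = -22225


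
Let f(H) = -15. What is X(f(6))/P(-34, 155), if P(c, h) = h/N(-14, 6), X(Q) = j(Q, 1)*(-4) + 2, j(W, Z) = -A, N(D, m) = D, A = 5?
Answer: -308/155 ≈ -1.9871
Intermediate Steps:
j(W, Z) = -5 (j(W, Z) = -1*5 = -5)
X(Q) = 22 (X(Q) = -5*(-4) + 2 = 20 + 2 = 22)
P(c, h) = -h/14 (P(c, h) = h/(-14) = h*(-1/14) = -h/14)
X(f(6))/P(-34, 155) = 22/((-1/14*155)) = 22/(-155/14) = 22*(-14/155) = -308/155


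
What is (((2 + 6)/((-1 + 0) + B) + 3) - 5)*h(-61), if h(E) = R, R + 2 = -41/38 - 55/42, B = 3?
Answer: -3502/399 ≈ -8.7769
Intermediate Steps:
R = -1751/399 (R = -2 + (-41/38 - 55/42) = -2 - 953/399 = -1751/399 ≈ -4.3885)
h(E) = -1751/399
(((2 + 6)/((-1 + 0) + B) + 3) - 5)*h(-61) = (((2 + 6)/((-1 + 0) + 3) + 3) - 5)*(-1751/399) = ((8/(-1 + 3) + 3) - 5)*(-1751/399) = ((8/2 + 3) - 5)*(-1751/399) = ((8*(1/2) + 3) - 5)*(-1751/399) = ((4 + 3) - 5)*(-1751/399) = (7 - 5)*(-1751/399) = 2*(-1751/399) = -3502/399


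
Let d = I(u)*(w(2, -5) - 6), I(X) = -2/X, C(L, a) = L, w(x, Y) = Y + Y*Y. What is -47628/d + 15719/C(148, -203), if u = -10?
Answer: -2501761/148 ≈ -16904.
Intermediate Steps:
w(x, Y) = Y + Y²
d = 14/5 (d = (-2/(-10))*(-5*(1 - 5) - 6) = (-2*(-⅒))*(-5*(-4) - 6) = (20 - 6)/5 = (⅕)*14 = 14/5 ≈ 2.8000)
-47628/d + 15719/C(148, -203) = -47628/14/5 + 15719/148 = -47628*5/14 + 15719*(1/148) = -17010 + 15719/148 = -2501761/148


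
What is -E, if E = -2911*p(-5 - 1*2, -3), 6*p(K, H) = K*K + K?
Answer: 20377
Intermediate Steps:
p(K, H) = K/6 + K**2/6 (p(K, H) = (K*K + K)/6 = (K**2 + K)/6 = (K + K**2)/6 = K/6 + K**2/6)
E = -20377 (E = -2911*(-5 - 1*2)*(1 + (-5 - 1*2))/6 = -2911*(-5 - 2)*(1 + (-5 - 2))/6 = -2911*(-7)*(1 - 7)/6 = -2911*(-7)*(-6)/6 = -2911*7 = -20377)
-E = -1*(-20377) = 20377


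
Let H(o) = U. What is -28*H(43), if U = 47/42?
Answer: -94/3 ≈ -31.333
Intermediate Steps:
U = 47/42 (U = 47*(1/42) = 47/42 ≈ 1.1190)
H(o) = 47/42
-28*H(43) = -28*47/42 = -94/3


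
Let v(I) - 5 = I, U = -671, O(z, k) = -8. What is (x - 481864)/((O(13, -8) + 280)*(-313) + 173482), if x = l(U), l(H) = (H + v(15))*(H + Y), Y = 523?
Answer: -192758/44173 ≈ -4.3637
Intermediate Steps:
v(I) = 5 + I
l(H) = (20 + H)*(523 + H) (l(H) = (H + (5 + 15))*(H + 523) = (H + 20)*(523 + H) = (20 + H)*(523 + H))
x = 96348 (x = 10460 + (-671)² + 543*(-671) = 10460 + 450241 - 364353 = 96348)
(x - 481864)/((O(13, -8) + 280)*(-313) + 173482) = (96348 - 481864)/((-8 + 280)*(-313) + 173482) = -385516/(272*(-313) + 173482) = -385516/(-85136 + 173482) = -385516/88346 = -385516*1/88346 = -192758/44173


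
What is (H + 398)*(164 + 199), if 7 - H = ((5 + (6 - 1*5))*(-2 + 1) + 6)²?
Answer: 147015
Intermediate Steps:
H = 7 (H = 7 - ((5 + (6 - 1*5))*(-2 + 1) + 6)² = 7 - ((5 + (6 - 5))*(-1) + 6)² = 7 - ((5 + 1)*(-1) + 6)² = 7 - (6*(-1) + 6)² = 7 - (-6 + 6)² = 7 - 1*0² = 7 - 1*0 = 7 + 0 = 7)
(H + 398)*(164 + 199) = (7 + 398)*(164 + 199) = 405*363 = 147015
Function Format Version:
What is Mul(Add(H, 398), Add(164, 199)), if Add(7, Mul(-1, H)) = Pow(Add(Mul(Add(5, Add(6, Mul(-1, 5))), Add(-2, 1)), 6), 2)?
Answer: 147015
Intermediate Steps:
H = 7 (H = Add(7, Mul(-1, Pow(Add(Mul(Add(5, Add(6, Mul(-1, 5))), Add(-2, 1)), 6), 2))) = Add(7, Mul(-1, Pow(Add(Mul(Add(5, Add(6, -5)), -1), 6), 2))) = Add(7, Mul(-1, Pow(Add(Mul(Add(5, 1), -1), 6), 2))) = Add(7, Mul(-1, Pow(Add(Mul(6, -1), 6), 2))) = Add(7, Mul(-1, Pow(Add(-6, 6), 2))) = Add(7, Mul(-1, Pow(0, 2))) = Add(7, Mul(-1, 0)) = Add(7, 0) = 7)
Mul(Add(H, 398), Add(164, 199)) = Mul(Add(7, 398), Add(164, 199)) = Mul(405, 363) = 147015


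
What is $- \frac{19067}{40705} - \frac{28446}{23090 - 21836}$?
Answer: $- \frac{17906128}{773395} \approx -23.153$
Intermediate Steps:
$- \frac{19067}{40705} - \frac{28446}{23090 - 21836} = \left(-19067\right) \frac{1}{40705} - \frac{28446}{1254} = - \frac{19067}{40705} - \frac{431}{19} = - \frac{17906128}{773395}$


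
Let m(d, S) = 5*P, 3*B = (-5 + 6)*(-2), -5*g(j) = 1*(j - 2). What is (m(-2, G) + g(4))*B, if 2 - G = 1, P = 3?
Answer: -146/15 ≈ -9.7333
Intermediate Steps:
g(j) = ⅖ - j/5 (g(j) = -(j - 2)/5 = -(-2 + j)/5 = ⅖ - j/5)
B = -⅔ (B = ((-5 + 6)*(-2))/3 = (1*(-2))/3 = (⅓)*(-2) = -⅔ ≈ -0.66667)
G = 1 (G = 2 - 1*1 = 2 - 1 = 1)
m(d, S) = 15 (m(d, S) = 5*3 = 15)
(m(-2, G) + g(4))*B = (15 + (⅖ - ⅕*4))*(-⅔) = (15 + (⅖ - ⅘))*(-⅔) = (15 - ⅖)*(-⅔) = (73/5)*(-⅔) = -146/15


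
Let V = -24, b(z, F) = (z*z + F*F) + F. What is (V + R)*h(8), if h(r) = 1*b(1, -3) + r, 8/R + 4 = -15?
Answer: -6960/19 ≈ -366.32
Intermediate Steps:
b(z, F) = F + F**2 + z**2 (b(z, F) = (z**2 + F**2) + F = (F**2 + z**2) + F = F + F**2 + z**2)
R = -8/19 (R = 8/(-4 - 15) = 8/(-19) = 8*(-1/19) = -8/19 ≈ -0.42105)
h(r) = 7 + r (h(r) = 1*(-3 + (-3)**2 + 1**2) + r = 1*(-3 + 9 + 1) + r = 1*7 + r = 7 + r)
(V + R)*h(8) = (-24 - 8/19)*(7 + 8) = -464/19*15 = -6960/19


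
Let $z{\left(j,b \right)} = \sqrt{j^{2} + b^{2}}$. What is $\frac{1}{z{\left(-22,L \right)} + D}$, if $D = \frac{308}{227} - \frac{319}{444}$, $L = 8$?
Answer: $- \frac{6484599132}{5562565570391} + \frac{20316441888 \sqrt{137}}{5562565570391} \approx 0.041584$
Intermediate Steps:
$z{\left(j,b \right)} = \sqrt{b^{2} + j^{2}}$
$D = \frac{64339}{100788}$ ($D = 308 \cdot \frac{1}{227} - \frac{319}{444} = \frac{308}{227} - \frac{319}{444} = \frac{64339}{100788} \approx 0.63836$)
$\frac{1}{z{\left(-22,L \right)} + D} = \frac{1}{\sqrt{8^{2} + \left(-22\right)^{2}} + \frac{64339}{100788}} = \frac{1}{\sqrt{64 + 484} + \frac{64339}{100788}} = \frac{1}{\sqrt{548} + \frac{64339}{100788}} = \frac{1}{2 \sqrt{137} + \frac{64339}{100788}} = \frac{1}{\frac{64339}{100788} + 2 \sqrt{137}}$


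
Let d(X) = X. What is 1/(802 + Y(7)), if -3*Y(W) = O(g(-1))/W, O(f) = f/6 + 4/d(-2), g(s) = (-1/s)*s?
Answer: 126/101065 ≈ 0.0012467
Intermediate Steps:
g(s) = -1
O(f) = -2 + f/6 (O(f) = f/6 + 4/(-2) = f*(⅙) + 4*(-½) = f/6 - 2 = -2 + f/6)
Y(W) = 13/(18*W) (Y(W) = -(-2 + (⅙)*(-1))/(3*W) = -(-2 - ⅙)/(3*W) = -(-13)/(18*W) = 13/(18*W))
1/(802 + Y(7)) = 1/(802 + (13/18)/7) = 1/(802 + (13/18)*(⅐)) = 1/(802 + 13/126) = 1/(101065/126) = 126/101065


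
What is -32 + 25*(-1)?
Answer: -57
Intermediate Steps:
-32 + 25*(-1) = -32 - 25 = -57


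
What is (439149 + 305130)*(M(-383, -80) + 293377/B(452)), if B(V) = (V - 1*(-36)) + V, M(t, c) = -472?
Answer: -111867366537/940 ≈ -1.1901e+8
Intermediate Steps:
B(V) = 36 + 2*V (B(V) = (V + 36) + V = (36 + V) + V = 36 + 2*V)
(439149 + 305130)*(M(-383, -80) + 293377/B(452)) = (439149 + 305130)*(-472 + 293377/(36 + 2*452)) = 744279*(-472 + 293377/(36 + 904)) = 744279*(-472 + 293377/940) = 744279*(-150303/940) = -111867366537/940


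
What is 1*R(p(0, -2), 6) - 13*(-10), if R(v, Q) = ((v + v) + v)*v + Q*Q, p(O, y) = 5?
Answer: 241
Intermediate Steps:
R(v, Q) = Q² + 3*v² (R(v, Q) = (2*v + v)*v + Q² = (3*v)*v + Q² = 3*v² + Q² = Q² + 3*v²)
1*R(p(0, -2), 6) - 13*(-10) = 1*(6² + 3*5²) - 13*(-10) = 1*(36 + 3*25) + 130 = 1*(36 + 75) + 130 = 1*111 + 130 = 111 + 130 = 241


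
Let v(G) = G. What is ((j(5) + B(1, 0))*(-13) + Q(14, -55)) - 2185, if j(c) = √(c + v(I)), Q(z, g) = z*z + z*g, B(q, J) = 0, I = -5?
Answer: -2759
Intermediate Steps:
Q(z, g) = z² + g*z
j(c) = √(-5 + c) (j(c) = √(c - 5) = √(-5 + c))
((j(5) + B(1, 0))*(-13) + Q(14, -55)) - 2185 = ((√(-5 + 5) + 0)*(-13) + 14*(-55 + 14)) - 2185 = ((√0 + 0)*(-13) + 14*(-41)) - 2185 = ((0 + 0)*(-13) - 574) - 2185 = (0*(-13) - 574) - 2185 = (0 - 574) - 2185 = -574 - 2185 = -2759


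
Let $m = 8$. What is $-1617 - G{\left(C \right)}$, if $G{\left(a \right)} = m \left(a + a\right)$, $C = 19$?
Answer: $-1921$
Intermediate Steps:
$G{\left(a \right)} = 16 a$ ($G{\left(a \right)} = 8 \left(a + a\right) = 8 \cdot 2 a = 16 a$)
$-1617 - G{\left(C \right)} = -1617 - 16 \cdot 19 = -1617 - 304 = -1921$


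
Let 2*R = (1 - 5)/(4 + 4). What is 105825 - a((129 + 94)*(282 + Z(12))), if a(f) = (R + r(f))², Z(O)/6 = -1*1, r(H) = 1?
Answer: 1693191/16 ≈ 1.0582e+5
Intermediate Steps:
Z(O) = -6 (Z(O) = 6*(-1*1) = 6*(-1) = -6)
R = -¼ (R = ((1 - 5)/(4 + 4))/2 = (-4/8)/2 = (-4*⅛)/2 = (½)*(-½) = -¼ ≈ -0.25000)
a(f) = 9/16 (a(f) = (-¼ + 1)² = (¾)² = 9/16)
105825 - a((129 + 94)*(282 + Z(12))) = 105825 - 1*9/16 = 105825 - 9/16 = 1693191/16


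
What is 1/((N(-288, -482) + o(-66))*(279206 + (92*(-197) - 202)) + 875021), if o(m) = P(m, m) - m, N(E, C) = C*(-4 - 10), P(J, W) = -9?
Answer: 1/1776163421 ≈ 5.6301e-10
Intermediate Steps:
N(E, C) = -14*C (N(E, C) = C*(-14) = -14*C)
o(m) = -9 - m
1/((N(-288, -482) + o(-66))*(279206 + (92*(-197) - 202)) + 875021) = 1/((-14*(-482) + (-9 - 1*(-66)))*(279206 + (92*(-197) - 202)) + 875021) = 1/((6748 + (-9 + 66))*(279206 + (-18124 - 202)) + 875021) = 1/((6748 + 57)*(279206 - 18326) + 875021) = 1/(6805*260880 + 875021) = 1/(1775288400 + 875021) = 1/1776163421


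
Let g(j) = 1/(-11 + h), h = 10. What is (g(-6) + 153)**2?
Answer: 23104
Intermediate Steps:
g(j) = -1 (g(j) = 1/(-11 + 10) = 1/(-1) = -1)
(g(-6) + 153)**2 = (-1 + 153)**2 = 152**2 = 23104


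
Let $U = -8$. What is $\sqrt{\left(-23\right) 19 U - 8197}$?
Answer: $i \sqrt{4701} \approx 68.564 i$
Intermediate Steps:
$\sqrt{\left(-23\right) 19 U - 8197} = \sqrt{\left(-23\right) 19 \left(-8\right) - 8197} = \sqrt{\left(-437\right) \left(-8\right) - 8197} = \sqrt{3496 - 8197} = \sqrt{-4701} = i \sqrt{4701}$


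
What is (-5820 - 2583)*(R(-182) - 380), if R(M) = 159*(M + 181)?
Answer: 4529217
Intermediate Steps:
R(M) = 28779 + 159*M (R(M) = 159*(181 + M) = 28779 + 159*M)
(-5820 - 2583)*(R(-182) - 380) = (-5820 - 2583)*((28779 + 159*(-182)) - 380) = -8403*((28779 - 28938) - 380) = -8403*(-159 - 380) = -8403*(-539) = 4529217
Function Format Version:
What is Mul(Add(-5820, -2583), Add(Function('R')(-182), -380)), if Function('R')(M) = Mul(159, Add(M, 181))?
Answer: 4529217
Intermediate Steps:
Function('R')(M) = Add(28779, Mul(159, M)) (Function('R')(M) = Mul(159, Add(181, M)) = Add(28779, Mul(159, M)))
Mul(Add(-5820, -2583), Add(Function('R')(-182), -380)) = Mul(Add(-5820, -2583), Add(Add(28779, Mul(159, -182)), -380)) = Mul(-8403, Add(Add(28779, -28938), -380)) = Mul(-8403, Add(-159, -380)) = Mul(-8403, -539) = 4529217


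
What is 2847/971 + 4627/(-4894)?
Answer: 9440401/4752074 ≈ 1.9866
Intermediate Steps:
2847/971 + 4627/(-4894) = 2847*(1/971) + 4627*(-1/4894) = 2847/971 - 4627/4894 = 9440401/4752074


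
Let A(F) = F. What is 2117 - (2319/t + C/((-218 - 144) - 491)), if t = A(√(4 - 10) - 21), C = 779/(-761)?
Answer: 215295229507/96720817 + 773*I*√6/149 ≈ 2225.9 + 12.708*I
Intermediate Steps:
C = -779/761 (C = 779*(-1/761) = -779/761 ≈ -1.0237)
t = -21 + I*√6 (t = √(4 - 10) - 21 = √(-6) - 21 = I*√6 - 21 = -21 + I*√6 ≈ -21.0 + 2.4495*I)
2117 - (2319/t + C/((-218 - 144) - 491)) = 2117 - (2319/(-21 + I*√6) - 779/(761*((-218 - 144) - 491))) = 2117 - (2319/(-21 + I*√6) - 779/(761*(-362 - 491))) = 2117 - (2319/(-21 + I*√6) - 779/761/(-853)) = 2117 - (2319/(-21 + I*√6) - 779/761*(-1/853)) = 2117 - (2319/(-21 + I*√6) + 779/649133) = 2117 - (779/649133 + 2319/(-21 + I*√6)) = 2117 + (-779/649133 - 2319/(-21 + I*√6)) = 1374213782/649133 - 2319/(-21 + I*√6)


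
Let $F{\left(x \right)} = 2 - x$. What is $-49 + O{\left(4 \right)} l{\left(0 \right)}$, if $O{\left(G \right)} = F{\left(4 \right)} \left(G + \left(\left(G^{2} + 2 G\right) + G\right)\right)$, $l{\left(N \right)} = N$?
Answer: $-49$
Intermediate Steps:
$O{\left(G \right)} = - 8 G - 2 G^{2}$ ($O{\left(G \right)} = \left(2 - 4\right) \left(G + \left(\left(G^{2} + 2 G\right) + G\right)\right) = \left(2 - 4\right) \left(G + \left(G^{2} + 3 G\right)\right) = - 2 \left(G^{2} + 4 G\right) = - 8 G - 2 G^{2}$)
$-49 + O{\left(4 \right)} l{\left(0 \right)} = -49 + \left(-2\right) 4 \left(4 + 4\right) 0 = -49 + \left(-2\right) 4 \cdot 8 \cdot 0 = -49 - 0 = -49 + 0 = -49$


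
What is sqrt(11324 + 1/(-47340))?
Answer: sqrt(704942779085)/7890 ≈ 106.41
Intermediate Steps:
sqrt(11324 + 1/(-47340)) = sqrt(11324 - 1/47340) = sqrt(536078159/47340) = sqrt(704942779085)/7890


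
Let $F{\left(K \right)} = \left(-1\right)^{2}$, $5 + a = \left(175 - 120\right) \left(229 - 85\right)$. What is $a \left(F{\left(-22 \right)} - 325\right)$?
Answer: $-2564460$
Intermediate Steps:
$a = 7915$ ($a = -5 + \left(175 - 120\right) \left(229 - 85\right) = -5 + 55 \cdot 144 = -5 + 7920 = 7915$)
$F{\left(K \right)} = 1$
$a \left(F{\left(-22 \right)} - 325\right) = 7915 \left(1 - 325\right) = 7915 \left(-324\right) = -2564460$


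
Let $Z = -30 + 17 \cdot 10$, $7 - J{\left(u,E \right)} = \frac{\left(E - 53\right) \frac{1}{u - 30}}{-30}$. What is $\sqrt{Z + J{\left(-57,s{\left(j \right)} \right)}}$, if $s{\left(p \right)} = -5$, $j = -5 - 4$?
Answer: $\frac{2 \sqrt{8270}}{15} \approx 12.125$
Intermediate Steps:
$j = -9$ ($j = -5 - 4 = -9$)
$J{\left(u,E \right)} = 7 + \frac{-53 + E}{30 \left(-30 + u\right)}$ ($J{\left(u,E \right)} = 7 - \frac{\left(E - 53\right) \frac{1}{u - 30}}{-30} = 7 - \frac{-53 + E}{-30 + u} \left(- \frac{1}{30}\right) = 7 - - \frac{-53 + E}{30 \left(-30 + u\right)} = 7 + \frac{-53 + E}{30 \left(-30 + u\right)}$)
$Z = 140$ ($Z = -30 + 170 = 140$)
$\sqrt{Z + J{\left(-57,s{\left(j \right)} \right)}} = \sqrt{140 + \frac{-6353 - 5 + 210 \left(-57\right)}{30 \left(-30 - 57\right)}} = \sqrt{140 + \frac{-6353 - 5 - 11970}{30 \left(-87\right)}} = \sqrt{140 + \frac{1}{30} \left(- \frac{1}{87}\right) \left(-18328\right)} = \sqrt{140 + \frac{316}{45}} = \sqrt{\frac{6616}{45}} = \frac{2 \sqrt{8270}}{15}$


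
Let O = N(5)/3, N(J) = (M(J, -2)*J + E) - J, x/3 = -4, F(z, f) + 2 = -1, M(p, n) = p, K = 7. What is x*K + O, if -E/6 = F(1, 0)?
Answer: -214/3 ≈ -71.333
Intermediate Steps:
F(z, f) = -3 (F(z, f) = -2 - 1 = -3)
E = 18 (E = -6*(-3) = 18)
x = -12 (x = 3*(-4) = -12)
N(J) = 18 + J**2 - J (N(J) = (J*J + 18) - J = (J**2 + 18) - J = (18 + J**2) - J = 18 + J**2 - J)
O = 38/3 (O = (18 + 5**2 - 1*5)/3 = (18 + 25 - 5)*(1/3) = 38*(1/3) = 38/3 ≈ 12.667)
x*K + O = -12*7 + 38/3 = -84 + 38/3 = -214/3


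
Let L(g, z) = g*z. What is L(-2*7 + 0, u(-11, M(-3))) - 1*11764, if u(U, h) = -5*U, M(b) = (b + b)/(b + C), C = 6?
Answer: -12534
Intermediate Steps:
M(b) = 2*b/(6 + b) (M(b) = (b + b)/(b + 6) = (2*b)/(6 + b) = 2*b/(6 + b))
L(-2*7 + 0, u(-11, M(-3))) - 1*11764 = (-2*7 + 0)*(-5*(-11)) - 1*11764 = (-14 + 0)*55 - 11764 = -14*55 - 11764 = -770 - 11764 = -12534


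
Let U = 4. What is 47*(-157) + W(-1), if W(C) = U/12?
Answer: -22136/3 ≈ -7378.7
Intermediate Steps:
W(C) = ⅓ (W(C) = 4/12 = 4*(1/12) = ⅓)
47*(-157) + W(-1) = 47*(-157) + ⅓ = -7379 + ⅓ = -22136/3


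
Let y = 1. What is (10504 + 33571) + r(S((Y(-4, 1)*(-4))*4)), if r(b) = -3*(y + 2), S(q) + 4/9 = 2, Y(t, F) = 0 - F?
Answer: 44066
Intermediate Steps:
Y(t, F) = -F
S(q) = 14/9 (S(q) = -4/9 + 2 = 14/9)
r(b) = -9 (r(b) = -3*(1 + 2) = -3*3 = -9)
(10504 + 33571) + r(S((Y(-4, 1)*(-4))*4)) = (10504 + 33571) - 9 = 44075 - 9 = 44066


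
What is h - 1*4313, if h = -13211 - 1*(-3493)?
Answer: -14031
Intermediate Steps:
h = -9718 (h = -13211 + 3493 = -9718)
h - 1*4313 = -9718 - 1*4313 = -9718 - 4313 = -14031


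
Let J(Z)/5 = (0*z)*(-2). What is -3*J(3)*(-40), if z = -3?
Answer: 0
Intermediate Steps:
J(Z) = 0 (J(Z) = 5*((0*(-3))*(-2)) = 5*(0*(-2)) = 5*0 = 0)
-3*J(3)*(-40) = -3*0*(-40) = 0*(-40) = 0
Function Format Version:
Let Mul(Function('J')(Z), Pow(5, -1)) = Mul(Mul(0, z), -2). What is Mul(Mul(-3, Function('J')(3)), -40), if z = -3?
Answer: 0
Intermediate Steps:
Function('J')(Z) = 0 (Function('J')(Z) = Mul(5, Mul(Mul(0, -3), -2)) = Mul(5, Mul(0, -2)) = Mul(5, 0) = 0)
Mul(Mul(-3, Function('J')(3)), -40) = Mul(Mul(-3, 0), -40) = Mul(0, -40) = 0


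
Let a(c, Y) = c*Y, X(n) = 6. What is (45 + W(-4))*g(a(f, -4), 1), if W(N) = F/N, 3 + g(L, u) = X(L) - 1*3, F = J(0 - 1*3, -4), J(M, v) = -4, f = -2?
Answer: 0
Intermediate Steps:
a(c, Y) = Y*c
F = -4
g(L, u) = 0 (g(L, u) = -3 + (6 - 1*3) = -3 + (6 - 3) = -3 + 3 = 0)
W(N) = -4/N
(45 + W(-4))*g(a(f, -4), 1) = (45 - 4/(-4))*0 = (45 - 4*(-¼))*0 = (45 + 1)*0 = 46*0 = 0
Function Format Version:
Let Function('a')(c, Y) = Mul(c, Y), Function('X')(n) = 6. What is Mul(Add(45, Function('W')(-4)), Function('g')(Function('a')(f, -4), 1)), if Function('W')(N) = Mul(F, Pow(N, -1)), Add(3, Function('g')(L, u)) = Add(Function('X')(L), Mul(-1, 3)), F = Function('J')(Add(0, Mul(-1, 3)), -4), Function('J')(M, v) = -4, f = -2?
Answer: 0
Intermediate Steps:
Function('a')(c, Y) = Mul(Y, c)
F = -4
Function('g')(L, u) = 0 (Function('g')(L, u) = Add(-3, Add(6, Mul(-1, 3))) = Add(-3, Add(6, -3)) = Add(-3, 3) = 0)
Function('W')(N) = Mul(-4, Pow(N, -1))
Mul(Add(45, Function('W')(-4)), Function('g')(Function('a')(f, -4), 1)) = Mul(Add(45, Mul(-4, Pow(-4, -1))), 0) = Mul(Add(45, Mul(-4, Rational(-1, 4))), 0) = Mul(Add(45, 1), 0) = Mul(46, 0) = 0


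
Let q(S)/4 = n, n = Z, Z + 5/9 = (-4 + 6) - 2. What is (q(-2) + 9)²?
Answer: 3721/81 ≈ 45.938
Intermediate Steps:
Z = -5/9 (Z = -5/9 + ((-4 + 6) - 2) = -5/9 + (2 - 2) = -5/9 + 0 = -5/9 ≈ -0.55556)
n = -5/9 ≈ -0.55556
q(S) = -20/9 (q(S) = 4*(-5/9) = -20/9)
(q(-2) + 9)² = (-20/9 + 9)² = (61/9)² = 3721/81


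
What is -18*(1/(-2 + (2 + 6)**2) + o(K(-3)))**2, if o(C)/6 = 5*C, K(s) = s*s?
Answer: -2522349729/1922 ≈ -1.3124e+6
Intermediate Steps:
K(s) = s**2
o(C) = 30*C (o(C) = 6*(5*C) = 30*C)
-18*(1/(-2 + (2 + 6)**2) + o(K(-3)))**2 = -18*(1/(-2 + (2 + 6)**2) + 30*(-3)**2)**2 = -18*(1/(-2 + 8**2) + 30*9)**2 = -18*(1/(-2 + 64) + 270)**2 = -18*(1/62 + 270)**2 = -18*(16741/62)**2 = -18*280261081/3844 = -2522349729/1922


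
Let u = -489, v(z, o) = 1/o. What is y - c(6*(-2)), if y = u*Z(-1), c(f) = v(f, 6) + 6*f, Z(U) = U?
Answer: 3365/6 ≈ 560.83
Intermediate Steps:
c(f) = ⅙ + 6*f (c(f) = 1/6 + 6*f = ⅙ + 6*f)
y = 489 (y = -489*(-1) = 489)
y - c(6*(-2)) = 489 - (⅙ + 6*(6*(-2))) = 489 - (⅙ + 6*(-12)) = 489 - (⅙ - 72) = 489 - 1*(-431/6) = 489 + 431/6 = 3365/6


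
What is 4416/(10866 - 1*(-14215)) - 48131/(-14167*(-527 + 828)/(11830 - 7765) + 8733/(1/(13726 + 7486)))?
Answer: 3320403570640053/18886349287468313 ≈ 0.17581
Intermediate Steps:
4416/(10866 - 1*(-14215)) - 48131/(-14167*(-527 + 828)/(11830 - 7765) + 8733/(1/(13726 + 7486))) = 4416/(10866 + 14215) - 48131/(-14167/(4065/301) + 8733/(1/21212)) = 4416/25081 - 48131/(-14167/(4065*(1/301)) + 8733/(1/21212)) = 4416*(1/25081) - 48131/(-14167/4065/301 + 8733*21212) = 4416/25081 - 48131/(-14167*301/4065 + 185244396) = 4416/25081 - 48131/(-4264267/4065 + 185244396) = 4416/25081 - 48131/753014205473/4065 = 4416/25081 - 48131*4065/753014205473 = 4416/25081 - 195652515/753014205473 = 3320403570640053/18886349287468313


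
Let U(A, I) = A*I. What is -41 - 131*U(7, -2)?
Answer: 1793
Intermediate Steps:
-41 - 131*U(7, -2) = -41 - 917*(-2) = -41 - 131*(-14) = -41 + 1834 = 1793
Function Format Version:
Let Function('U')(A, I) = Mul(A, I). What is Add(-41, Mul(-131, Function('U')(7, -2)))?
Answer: 1793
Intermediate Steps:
Add(-41, Mul(-131, Function('U')(7, -2))) = Add(-41, Mul(-131, Mul(7, -2))) = Add(-41, Mul(-131, -14)) = Add(-41, 1834) = 1793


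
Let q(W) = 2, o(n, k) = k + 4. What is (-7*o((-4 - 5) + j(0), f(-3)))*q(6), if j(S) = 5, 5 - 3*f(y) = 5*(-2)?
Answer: -126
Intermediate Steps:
f(y) = 5 (f(y) = 5/3 - 5*(-2)/3 = 5/3 - ⅓*(-10) = 5/3 + 10/3 = 5)
o(n, k) = 4 + k
(-7*o((-4 - 5) + j(0), f(-3)))*q(6) = -7*(4 + 5)*2 = -7*9*2 = -63*2 = -126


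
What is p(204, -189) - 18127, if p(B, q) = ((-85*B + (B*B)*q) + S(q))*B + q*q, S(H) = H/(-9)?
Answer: -1608061978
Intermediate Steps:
S(H) = -H/9 (S(H) = H*(-⅑) = -H/9)
p(B, q) = q² + B*(-85*B - q/9 + q*B²) (p(B, q) = ((-85*B + (B*B)*q) - q/9)*B + q*q = ((-85*B + B²*q) - q/9)*B + q² = ((-85*B + q*B²) - q/9)*B + q² = (-85*B - q/9 + q*B²)*B + q² = B*(-85*B - q/9 + q*B²) + q² = q² + B*(-85*B - q/9 + q*B²))
p(204, -189) - 18127 = ((-189)² - 85*204² - 189*204³ - ⅑*204*(-189)) - 18127 = (35721 - 85*41616 - 189*8489664 + 4284) - 18127 = (35721 - 3537360 - 1604546496 + 4284) - 18127 = -1608043851 - 18127 = -1608061978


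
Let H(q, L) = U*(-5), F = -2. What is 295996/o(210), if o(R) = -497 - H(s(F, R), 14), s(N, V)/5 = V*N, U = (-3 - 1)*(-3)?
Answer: -295996/437 ≈ -677.34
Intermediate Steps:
U = 12 (U = -4*(-3) = 12)
s(N, V) = 5*N*V (s(N, V) = 5*(V*N) = 5*(N*V) = 5*N*V)
H(q, L) = -60 (H(q, L) = 12*(-5) = -60)
o(R) = -437 (o(R) = -497 - 1*(-60) = -497 + 60 = -437)
295996/o(210) = 295996/(-437) = 295996*(-1/437) = -295996/437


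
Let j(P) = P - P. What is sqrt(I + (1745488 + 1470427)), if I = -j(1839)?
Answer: sqrt(3215915) ≈ 1793.3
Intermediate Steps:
j(P) = 0
I = 0 (I = -1*0 = 0)
sqrt(I + (1745488 + 1470427)) = sqrt(0 + (1745488 + 1470427)) = sqrt(0 + 3215915) = sqrt(3215915)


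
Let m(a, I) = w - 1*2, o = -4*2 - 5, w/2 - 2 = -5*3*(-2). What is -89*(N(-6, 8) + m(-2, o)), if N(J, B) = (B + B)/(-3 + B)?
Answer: -29014/5 ≈ -5802.8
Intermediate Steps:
N(J, B) = 2*B/(-3 + B) (N(J, B) = (2*B)/(-3 + B) = 2*B/(-3 + B))
w = 64 (w = 4 + 2*(-5*3*(-2)) = 4 + 2*(-15*(-2)) = 4 + 2*30 = 4 + 60 = 64)
o = -13 (o = -8 - 5 = -13)
m(a, I) = 62 (m(a, I) = 64 - 1*2 = 64 - 2 = 62)
-89*(N(-6, 8) + m(-2, o)) = -89*(2*8/(-3 + 8) + 62) = -89*(2*8/5 + 62) = -89*(2*8*(⅕) + 62) = -89*(16/5 + 62) = -89*326/5 = -29014/5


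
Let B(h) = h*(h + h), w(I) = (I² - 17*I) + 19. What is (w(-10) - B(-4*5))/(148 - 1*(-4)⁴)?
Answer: 511/108 ≈ 4.7315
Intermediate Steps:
w(I) = 19 + I² - 17*I
B(h) = 2*h² (B(h) = h*(2*h) = 2*h²)
(w(-10) - B(-4*5))/(148 - 1*(-4)⁴) = ((19 + (-10)² - 17*(-10)) - 2*(-4*5)²)/(148 - 1*(-4)⁴) = ((19 + 100 + 170) - 2*(-20)²)/(148 - 1*256) = (289 - 2*400)/(148 - 256) = (289 - 1*800)/(-108) = (289 - 800)*(-1/108) = -511*(-1/108) = 511/108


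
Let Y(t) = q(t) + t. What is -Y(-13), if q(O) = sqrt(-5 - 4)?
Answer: 13 - 3*I ≈ 13.0 - 3.0*I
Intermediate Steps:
q(O) = 3*I (q(O) = sqrt(-9) = 3*I)
Y(t) = t + 3*I (Y(t) = 3*I + t = t + 3*I)
-Y(-13) = -(-13 + 3*I) = 13 - 3*I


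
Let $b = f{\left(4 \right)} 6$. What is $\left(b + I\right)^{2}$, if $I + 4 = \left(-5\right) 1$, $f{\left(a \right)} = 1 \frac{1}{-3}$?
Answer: $121$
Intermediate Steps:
$f{\left(a \right)} = - \frac{1}{3}$ ($f{\left(a \right)} = 1 \left(- \frac{1}{3}\right) = - \frac{1}{3}$)
$b = -2$ ($b = \left(- \frac{1}{3}\right) 6 = -2$)
$I = -9$ ($I = -4 - 5 = -9$)
$\left(b + I\right)^{2} = \left(-2 - 9\right)^{2} = \left(-11\right)^{2} = 121$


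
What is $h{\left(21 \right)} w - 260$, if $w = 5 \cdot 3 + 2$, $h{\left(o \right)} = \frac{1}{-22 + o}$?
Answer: $-277$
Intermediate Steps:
$w = 17$ ($w = 15 + 2 = 17$)
$h{\left(21 \right)} w - 260 = \frac{1}{-22 + 21} \cdot 17 - 260 = \frac{1}{-1} \cdot 17 - 260 = \left(-1\right) 17 - 260 = -17 - 260 = -277$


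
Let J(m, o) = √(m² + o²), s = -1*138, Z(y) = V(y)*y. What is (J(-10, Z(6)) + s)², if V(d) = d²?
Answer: 65800 - 552*√11689 ≈ 6120.1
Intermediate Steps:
Z(y) = y³ (Z(y) = y²*y = y³)
s = -138
(J(-10, Z(6)) + s)² = (√((-10)² + (6³)²) - 138)² = (√(100 + 216²) - 138)² = (√(100 + 46656) - 138)² = (√46756 - 138)² = (2*√11689 - 138)² = (-138 + 2*√11689)²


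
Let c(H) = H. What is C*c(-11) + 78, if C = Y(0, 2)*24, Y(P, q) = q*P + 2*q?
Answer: -978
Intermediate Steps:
Y(P, q) = 2*q + P*q (Y(P, q) = P*q + 2*q = 2*q + P*q)
C = 96 (C = (2*(2 + 0))*24 = (2*2)*24 = 4*24 = 96)
C*c(-11) + 78 = 96*(-11) + 78 = -1056 + 78 = -978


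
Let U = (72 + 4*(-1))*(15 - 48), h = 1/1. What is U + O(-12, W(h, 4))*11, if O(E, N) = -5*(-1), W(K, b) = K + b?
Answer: -2189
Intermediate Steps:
h = 1
O(E, N) = 5
U = -2244 (U = (72 - 4)*(-33) = 68*(-33) = -2244)
U + O(-12, W(h, 4))*11 = -2244 + 5*11 = -2244 + 55 = -2189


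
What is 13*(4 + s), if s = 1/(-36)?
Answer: 1859/36 ≈ 51.639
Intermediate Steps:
s = -1/36 ≈ -0.027778
13*(4 + s) = 13*(4 - 1/36) = 13*(143/36) = 1859/36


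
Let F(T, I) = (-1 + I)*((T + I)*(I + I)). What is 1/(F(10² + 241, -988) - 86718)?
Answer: -1/1264495526 ≈ -7.9083e-10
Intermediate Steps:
F(T, I) = 2*I*(-1 + I)*(I + T) (F(T, I) = (-1 + I)*((I + T)*(2*I)) = (-1 + I)*(2*I*(I + T)) = 2*I*(-1 + I)*(I + T))
1/(F(10² + 241, -988) - 86718) = 1/(2*(-988)*((-988)² - 1*(-988) - (10² + 241) - 988*(10² + 241)) - 86718) = 1/(2*(-988)*(976144 + 988 - (100 + 241) - 988*(100 + 241)) - 86718) = 1/(2*(-988)*(976144 + 988 - 1*341 - 988*341) - 86718) = 1/(2*(-988)*(976144 + 988 - 341 - 336908) - 86718) = 1/(2*(-988)*639883 - 86718) = 1/(-1264408808 - 86718) = 1/(-1264495526) = -1/1264495526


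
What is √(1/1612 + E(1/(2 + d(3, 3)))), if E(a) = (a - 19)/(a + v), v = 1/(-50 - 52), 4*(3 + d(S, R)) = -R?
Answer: √3767444994235/334490 ≈ 5.8028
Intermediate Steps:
d(S, R) = -3 - R/4 (d(S, R) = -3 + (-R)/4 = -3 - R/4)
v = -1/102 (v = 1/(-102) = -1/102 ≈ -0.0098039)
E(a) = (-19 + a)/(-1/102 + a) (E(a) = (a - 19)/(a - 1/102) = (-19 + a)/(-1/102 + a))
√(1/1612 + E(1/(2 + d(3, 3)))) = √(1/1612 + 102*(-19 + 1/(2 + (-3 - ¼*3)))/(-1 + 102/(2 + (-3 - ¼*3)))) = √(1/1612 + 102*(-19 + 1/(2 + (-3 - ¾)))/(-1 + 102/(2 + (-3 - ¾)))) = √(1/1612 + 102*(-19 + 1/(2 - 15/4))/(-1 + 102/(2 - 15/4))) = √(1/1612 + 102*(-19 + 1/(-7/4))/(-1 + 102/(-7/4))) = √(1/1612 + 102*(-19 - 4/7)/(-1 + 102*(-4/7))) = √(1/1612 + 102*(-137/7)/(-1 - 408/7)) = √(1/1612 + 102*(-137/7)/(-415/7)) = √(1/1612 + 102*(-7/415)*(-137/7)) = √(1/1612 + 13974/415) = √(22526503/668980) = √3767444994235/334490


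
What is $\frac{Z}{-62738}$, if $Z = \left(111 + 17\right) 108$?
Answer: $- \frac{6912}{31369} \approx -0.22035$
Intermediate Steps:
$Z = 13824$ ($Z = 128 \cdot 108 = 13824$)
$\frac{Z}{-62738} = \frac{13824}{-62738} = 13824 \left(- \frac{1}{62738}\right) = - \frac{6912}{31369}$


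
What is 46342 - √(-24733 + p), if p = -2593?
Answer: 46342 - I*√27326 ≈ 46342.0 - 165.31*I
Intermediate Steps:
46342 - √(-24733 + p) = 46342 - √(-24733 - 2593) = 46342 - √(-27326) = 46342 - I*√27326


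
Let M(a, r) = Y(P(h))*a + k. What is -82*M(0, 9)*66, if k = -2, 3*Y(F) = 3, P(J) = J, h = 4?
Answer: 10824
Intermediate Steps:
Y(F) = 1 (Y(F) = (1/3)*3 = 1)
M(a, r) = -2 + a (M(a, r) = 1*a - 2 = a - 2 = -2 + a)
-82*M(0, 9)*66 = -82*(-2 + 0)*66 = -82*(-2)*66 = 164*66 = 10824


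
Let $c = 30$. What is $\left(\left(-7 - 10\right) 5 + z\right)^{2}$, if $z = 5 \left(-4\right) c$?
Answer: $469225$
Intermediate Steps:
$z = -600$ ($z = 5 \left(-4\right) 30 = \left(-20\right) 30 = -600$)
$\left(\left(-7 - 10\right) 5 + z\right)^{2} = \left(\left(-7 - 10\right) 5 - 600\right)^{2} = \left(\left(-17\right) 5 - 600\right)^{2} = \left(-85 - 600\right)^{2} = \left(-685\right)^{2} = 469225$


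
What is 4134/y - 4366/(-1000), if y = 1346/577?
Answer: 597798659/336500 ≈ 1776.5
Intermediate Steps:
y = 1346/577 (y = 1346*(1/577) = 1346/577 ≈ 2.3328)
4134/y - 4366/(-1000) = 4134/(1346/577) - 4366/(-1000) = 4134*(577/1346) - 4366*(-1/1000) = 1192659/673 + 2183/500 = 597798659/336500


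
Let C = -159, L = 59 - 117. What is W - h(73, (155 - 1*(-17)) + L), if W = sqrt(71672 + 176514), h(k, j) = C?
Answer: 159 + sqrt(248186) ≈ 657.18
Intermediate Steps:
L = -58
h(k, j) = -159
W = sqrt(248186) ≈ 498.18
W - h(73, (155 - 1*(-17)) + L) = sqrt(248186) - 1*(-159) = sqrt(248186) + 159 = 159 + sqrt(248186)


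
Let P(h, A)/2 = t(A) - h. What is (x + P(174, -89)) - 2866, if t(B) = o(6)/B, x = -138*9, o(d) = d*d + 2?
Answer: -396660/89 ≈ -4456.9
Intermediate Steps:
o(d) = 2 + d² (o(d) = d² + 2 = 2 + d²)
x = -1242
t(B) = 38/B (t(B) = (2 + 6²)/B = (2 + 36)/B = 38/B)
P(h, A) = -2*h + 76/A (P(h, A) = 2*(38/A - h) = 2*(-h + 38/A) = -2*h + 76/A)
(x + P(174, -89)) - 2866 = (-1242 + (-2*174 + 76/(-89))) - 2866 = (-1242 + (-348 + 76*(-1/89))) - 2866 = (-1242 + (-348 - 76/89)) - 2866 = (-1242 - 31048/89) - 2866 = -141586/89 - 2866 = -396660/89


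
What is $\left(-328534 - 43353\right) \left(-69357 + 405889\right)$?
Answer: $-125151875884$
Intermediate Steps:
$\left(-328534 - 43353\right) \left(-69357 + 405889\right) = \left(-371887\right) 336532 = -125151875884$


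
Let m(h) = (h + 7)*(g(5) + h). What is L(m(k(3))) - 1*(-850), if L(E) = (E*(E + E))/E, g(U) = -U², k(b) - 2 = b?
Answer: 370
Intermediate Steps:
k(b) = 2 + b
m(h) = (-25 + h)*(7 + h) (m(h) = (h + 7)*(-1*5² + h) = (7 + h)*(-1*25 + h) = (7 + h)*(-25 + h) = (-25 + h)*(7 + h))
L(E) = 2*E (L(E) = (E*(2*E))/E = (2*E²)/E = 2*E)
L(m(k(3))) - 1*(-850) = 2*(-175 + (2 + 3)² - 18*(2 + 3)) - 1*(-850) = 2*(-175 + 5² - 18*5) + 850 = 2*(-175 + 25 - 90) + 850 = 2*(-240) + 850 = -480 + 850 = 370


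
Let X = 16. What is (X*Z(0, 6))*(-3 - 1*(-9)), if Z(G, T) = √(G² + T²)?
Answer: 576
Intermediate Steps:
(X*Z(0, 6))*(-3 - 1*(-9)) = (16*√(0² + 6²))*(-3 - 1*(-9)) = (16*√(0 + 36))*(-3 + 9) = (16*√36)*6 = (16*6)*6 = 96*6 = 576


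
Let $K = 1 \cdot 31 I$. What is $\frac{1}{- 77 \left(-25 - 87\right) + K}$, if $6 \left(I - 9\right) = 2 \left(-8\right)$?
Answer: $\frac{3}{26461} \approx 0.00011337$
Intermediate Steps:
$I = \frac{19}{3}$ ($I = 9 + \frac{2 \left(-8\right)}{6} = 9 + \frac{1}{6} \left(-16\right) = 9 - \frac{8}{3} = \frac{19}{3} \approx 6.3333$)
$K = \frac{589}{3}$ ($K = 1 \cdot 31 \cdot \frac{19}{3} = 31 \cdot \frac{19}{3} = \frac{589}{3} \approx 196.33$)
$\frac{1}{- 77 \left(-25 - 87\right) + K} = \frac{1}{- 77 \left(-25 - 87\right) + \frac{589}{3}} = \frac{1}{\left(-77\right) \left(-112\right) + \frac{589}{3}} = \frac{1}{8624 + \frac{589}{3}} = \frac{1}{\frac{26461}{3}} = \frac{3}{26461}$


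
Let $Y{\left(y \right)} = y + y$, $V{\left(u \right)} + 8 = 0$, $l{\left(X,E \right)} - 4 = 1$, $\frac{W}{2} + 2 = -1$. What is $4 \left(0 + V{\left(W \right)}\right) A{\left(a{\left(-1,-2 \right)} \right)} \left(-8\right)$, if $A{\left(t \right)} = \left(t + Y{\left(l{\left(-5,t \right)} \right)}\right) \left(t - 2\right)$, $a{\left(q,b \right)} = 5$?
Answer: $11520$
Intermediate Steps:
$W = -6$ ($W = -4 + 2 \left(-1\right) = -4 - 2 = -6$)
$l{\left(X,E \right)} = 5$ ($l{\left(X,E \right)} = 4 + 1 = 5$)
$V{\left(u \right)} = -8$ ($V{\left(u \right)} = -8 + 0 = -8$)
$Y{\left(y \right)} = 2 y$
$A{\left(t \right)} = \left(-2 + t\right) \left(10 + t\right)$ ($A{\left(t \right)} = \left(t + 2 \cdot 5\right) \left(t - 2\right) = \left(t + 10\right) \left(-2 + t\right) = \left(10 + t\right) \left(-2 + t\right) = \left(-2 + t\right) \left(10 + t\right)$)
$4 \left(0 + V{\left(W \right)}\right) A{\left(a{\left(-1,-2 \right)} \right)} \left(-8\right) = 4 \left(0 - 8\right) \left(-20 + 5^{2} + 8 \cdot 5\right) \left(-8\right) = 4 \left(-8\right) \left(-20 + 25 + 40\right) \left(-8\right) = \left(-32\right) 45 \left(-8\right) = \left(-1440\right) \left(-8\right) = 11520$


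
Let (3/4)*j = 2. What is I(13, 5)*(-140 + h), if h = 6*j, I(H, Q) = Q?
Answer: -620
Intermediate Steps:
j = 8/3 (j = (4/3)*2 = 8/3 ≈ 2.6667)
h = 16 (h = 6*(8/3) = 16)
I(13, 5)*(-140 + h) = 5*(-140 + 16) = 5*(-124) = -620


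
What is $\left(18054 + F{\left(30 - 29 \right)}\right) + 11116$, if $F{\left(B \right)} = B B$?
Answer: $29171$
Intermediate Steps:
$F{\left(B \right)} = B^{2}$
$\left(18054 + F{\left(30 - 29 \right)}\right) + 11116 = \left(18054 + \left(30 - 29\right)^{2}\right) + 11116 = \left(18054 + 1^{2}\right) + 11116 = \left(18054 + 1\right) + 11116 = 18055 + 11116 = 29171$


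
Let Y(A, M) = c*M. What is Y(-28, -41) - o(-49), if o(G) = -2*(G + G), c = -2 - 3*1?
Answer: 9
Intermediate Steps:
c = -5 (c = -2 - 3 = -5)
o(G) = -4*G
Y(A, M) = -5*M
Y(-28, -41) - o(-49) = -5*(-41) - (-4)*(-49) = 205 - 1*196 = 205 - 196 = 9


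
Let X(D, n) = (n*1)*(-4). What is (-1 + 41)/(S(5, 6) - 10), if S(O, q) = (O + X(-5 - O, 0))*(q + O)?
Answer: 8/9 ≈ 0.88889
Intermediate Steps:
X(D, n) = -4*n (X(D, n) = n*(-4) = -4*n)
S(O, q) = O*(O + q) (S(O, q) = (O - 4*0)*(q + O) = (O + 0)*(O + q) = O*(O + q))
(-1 + 41)/(S(5, 6) - 10) = (-1 + 41)/(5*(5 + 6) - 10) = 40/(5*11 - 10) = 40/(55 - 10) = 40/45 = (1/45)*40 = 8/9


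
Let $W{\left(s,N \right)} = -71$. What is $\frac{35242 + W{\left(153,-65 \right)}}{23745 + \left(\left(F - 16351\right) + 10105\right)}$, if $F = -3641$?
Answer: $\frac{35171}{13858} \approx 2.538$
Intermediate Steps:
$\frac{35242 + W{\left(153,-65 \right)}}{23745 + \left(\left(F - 16351\right) + 10105\right)} = \frac{35242 - 71}{23745 + \left(\left(-3641 - 16351\right) + 10105\right)} = \frac{35171}{23745 + \left(-19992 + 10105\right)} = \frac{35171}{23745 - 9887} = \frac{35171}{13858}$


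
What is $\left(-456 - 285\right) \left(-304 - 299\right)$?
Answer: $446823$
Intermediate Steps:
$\left(-456 - 285\right) \left(-304 - 299\right) = \left(-741\right) \left(-603\right) = 446823$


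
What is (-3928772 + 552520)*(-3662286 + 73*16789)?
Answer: 8226876109628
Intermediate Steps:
(-3928772 + 552520)*(-3662286 + 73*16789) = -3376252*(-3662286 + 1225597) = -3376252*(-2436689) = 8226876109628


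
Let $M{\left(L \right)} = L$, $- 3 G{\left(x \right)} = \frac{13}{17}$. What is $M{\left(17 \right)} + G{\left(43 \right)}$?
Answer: $\frac{854}{51} \approx 16.745$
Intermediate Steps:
$G{\left(x \right)} = - \frac{13}{51}$ ($G{\left(x \right)} = - \frac{13 \cdot \frac{1}{17}}{3} = \left(- \frac{1}{3}\right) \frac{13}{17} = - \frac{13}{51}$)
$M{\left(17 \right)} + G{\left(43 \right)} = 17 - \frac{13}{51} = \frac{854}{51}$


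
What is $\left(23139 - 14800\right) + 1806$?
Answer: $10145$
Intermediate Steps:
$\left(23139 - 14800\right) + 1806 = 8339 + 1806 = 10145$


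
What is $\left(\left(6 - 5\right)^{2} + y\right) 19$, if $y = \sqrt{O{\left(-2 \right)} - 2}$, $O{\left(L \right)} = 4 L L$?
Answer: $19 + 19 \sqrt{14} \approx 90.092$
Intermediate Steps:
$O{\left(L \right)} = 4 L^{2}$
$y = \sqrt{14}$ ($y = \sqrt{4 \left(-2\right)^{2} - 2} = \sqrt{4 \cdot 4 - 2} = \sqrt{16 - 2} = \sqrt{14} \approx 3.7417$)
$\left(\left(6 - 5\right)^{2} + y\right) 19 = \left(\left(6 - 5\right)^{2} + \sqrt{14}\right) 19 = \left(1^{2} + \sqrt{14}\right) 19 = \left(1 + \sqrt{14}\right) 19 = 19 + 19 \sqrt{14}$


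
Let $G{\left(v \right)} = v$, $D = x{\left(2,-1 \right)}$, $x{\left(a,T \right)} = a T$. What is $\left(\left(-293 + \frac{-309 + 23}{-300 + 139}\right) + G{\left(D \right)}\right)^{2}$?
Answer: $\frac{2228689681}{25921} \approx 85980.0$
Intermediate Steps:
$x{\left(a,T \right)} = T a$
$D = -2$ ($D = \left(-1\right) 2 = -2$)
$\left(\left(-293 + \frac{-309 + 23}{-300 + 139}\right) + G{\left(D \right)}\right)^{2} = \left(\left(-293 + \frac{-309 + 23}{-300 + 139}\right) - 2\right)^{2} = \left(\left(-293 - \frac{286}{-161}\right) - 2\right)^{2} = \left(\left(-293 - - \frac{286}{161}\right) - 2\right)^{2} = \left(\left(-293 + \frac{286}{161}\right) - 2\right)^{2} = \left(- \frac{46887}{161} - 2\right)^{2} = \left(- \frac{47209}{161}\right)^{2} = \frac{2228689681}{25921}$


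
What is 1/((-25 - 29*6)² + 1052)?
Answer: 1/40653 ≈ 2.4598e-5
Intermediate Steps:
1/((-25 - 29*6)² + 1052) = 1/((-25 - 174)² + 1052) = 1/((-199)² + 1052) = 1/(39601 + 1052) = 1/40653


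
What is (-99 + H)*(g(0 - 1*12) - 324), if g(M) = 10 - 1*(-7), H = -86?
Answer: 56795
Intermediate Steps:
g(M) = 17 (g(M) = 10 + 7 = 17)
(-99 + H)*(g(0 - 1*12) - 324) = (-99 - 86)*(17 - 324) = -185*(-307) = 56795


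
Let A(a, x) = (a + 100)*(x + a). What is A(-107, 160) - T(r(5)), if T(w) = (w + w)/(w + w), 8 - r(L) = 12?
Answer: -372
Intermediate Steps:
r(L) = -4 (r(L) = 8 - 1*12 = 8 - 12 = -4)
A(a, x) = (100 + a)*(a + x)
T(w) = 1 (T(w) = (2*w)/((2*w)) = (2*w)*(1/(2*w)) = 1)
A(-107, 160) - T(r(5)) = ((-107)² + 100*(-107) + 100*160 - 107*160) - 1*1 = (11449 - 10700 + 16000 - 17120) - 1 = -371 - 1 = -372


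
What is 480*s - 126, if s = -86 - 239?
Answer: -156126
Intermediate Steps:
s = -325
480*s - 126 = 480*(-325) - 126 = -156000 - 126 = -156126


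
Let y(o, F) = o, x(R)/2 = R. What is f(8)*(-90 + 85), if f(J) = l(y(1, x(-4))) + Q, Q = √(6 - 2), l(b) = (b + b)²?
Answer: -30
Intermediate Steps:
x(R) = 2*R
l(b) = 4*b² (l(b) = (2*b)² = 4*b²)
Q = 2 (Q = √4 = 2)
f(J) = 6 (f(J) = 4*1² + 2 = 4*1 + 2 = 4 + 2 = 6)
f(8)*(-90 + 85) = 6*(-90 + 85) = 6*(-5) = -30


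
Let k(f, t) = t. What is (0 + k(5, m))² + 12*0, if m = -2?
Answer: 4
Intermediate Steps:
(0 + k(5, m))² + 12*0 = (0 - 2)² + 12*0 = (-2)² + 0 = 4 + 0 = 4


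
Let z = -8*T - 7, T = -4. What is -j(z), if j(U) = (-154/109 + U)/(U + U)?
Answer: -2571/5450 ≈ -0.47174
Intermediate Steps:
z = 25 (z = -8*(-4) - 7 = 32 - 7 = 25)
j(U) = (-154/109 + U)/(2*U) (j(U) = (-154*1/109 + U)/((2*U)) = (-154/109 + U)*(1/(2*U)) = (-154/109 + U)/(2*U))
-j(z) = -(-154 + 109*25)/(218*25) = -(-154 + 2725)/(218*25) = -2571/(218*25) = -1*2571/5450 = -2571/5450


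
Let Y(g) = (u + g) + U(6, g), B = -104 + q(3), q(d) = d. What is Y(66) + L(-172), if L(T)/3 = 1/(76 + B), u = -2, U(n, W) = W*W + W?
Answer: 112147/25 ≈ 4485.9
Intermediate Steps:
U(n, W) = W + W² (U(n, W) = W² + W = W + W²)
B = -101 (B = -104 + 3 = -101)
L(T) = -3/25 (L(T) = 3/(76 - 101) = 3/(-25) = 3*(-1/25) = -3/25)
Y(g) = -2 + g + g*(1 + g) (Y(g) = (-2 + g) + g*(1 + g) = -2 + g + g*(1 + g))
Y(66) + L(-172) = (-2 + 66 + 66*(1 + 66)) - 3/25 = (-2 + 66 + 66*67) - 3/25 = (-2 + 66 + 4422) - 3/25 = 4486 - 3/25 = 112147/25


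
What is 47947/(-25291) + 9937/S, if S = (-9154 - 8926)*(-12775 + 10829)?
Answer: -240957226899/127118635840 ≈ -1.8955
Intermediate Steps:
S = 35183680 (S = -18080*(-1946) = 35183680)
47947/(-25291) + 9937/S = 47947/(-25291) + 9937/35183680 = 47947*(-1/25291) + 9937*(1/35183680) = -47947/25291 + 9937/35183680 = -240957226899/127118635840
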